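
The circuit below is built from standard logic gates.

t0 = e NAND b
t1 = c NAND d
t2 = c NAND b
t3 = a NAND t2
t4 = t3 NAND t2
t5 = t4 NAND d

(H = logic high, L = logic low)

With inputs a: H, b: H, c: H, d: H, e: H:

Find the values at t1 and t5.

t1 = L, t5 = L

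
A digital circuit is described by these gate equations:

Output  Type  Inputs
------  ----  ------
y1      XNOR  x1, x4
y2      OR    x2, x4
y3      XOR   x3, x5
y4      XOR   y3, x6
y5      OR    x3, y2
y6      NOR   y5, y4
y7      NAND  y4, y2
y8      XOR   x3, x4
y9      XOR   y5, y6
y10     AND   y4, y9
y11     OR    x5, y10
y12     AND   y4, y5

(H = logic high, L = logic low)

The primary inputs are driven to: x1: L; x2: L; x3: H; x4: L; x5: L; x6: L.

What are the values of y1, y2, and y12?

y1 = x1 XNOR x4 = L XNOR L = H
y2 = x2 OR x4 = L OR L = L
y3 = x3 XOR x5 = H XOR L = H
y4 = y3 XOR x6 = H XOR L = H
y5 = x3 OR y2 = H OR L = H
y12 = y4 AND y5 = H AND H = H

y1 = H  y2 = L  y12 = H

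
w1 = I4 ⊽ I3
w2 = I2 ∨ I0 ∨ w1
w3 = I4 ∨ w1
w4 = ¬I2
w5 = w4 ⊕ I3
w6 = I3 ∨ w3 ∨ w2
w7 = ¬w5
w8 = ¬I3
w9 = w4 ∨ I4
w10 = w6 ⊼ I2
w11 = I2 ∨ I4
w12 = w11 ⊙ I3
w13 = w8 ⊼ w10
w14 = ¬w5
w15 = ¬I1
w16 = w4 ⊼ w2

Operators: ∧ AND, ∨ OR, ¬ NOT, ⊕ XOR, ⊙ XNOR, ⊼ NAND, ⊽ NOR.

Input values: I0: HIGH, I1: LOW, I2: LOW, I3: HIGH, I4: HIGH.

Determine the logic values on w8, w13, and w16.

w8 = LOW  w13 = HIGH  w16 = LOW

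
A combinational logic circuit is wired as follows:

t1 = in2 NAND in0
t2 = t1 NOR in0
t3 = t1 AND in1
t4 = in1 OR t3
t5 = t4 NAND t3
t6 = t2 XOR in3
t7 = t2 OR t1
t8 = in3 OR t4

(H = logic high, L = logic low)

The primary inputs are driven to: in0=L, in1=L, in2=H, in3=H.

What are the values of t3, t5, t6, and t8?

t3 = L; t5 = H; t6 = H; t8 = H

t1 = in2 NAND in0 = H NAND L = H
t2 = t1 NOR in0 = H NOR L = L
t3 = t1 AND in1 = H AND L = L
t4 = in1 OR t3 = L OR L = L
t5 = t4 NAND t3 = L NAND L = H
t6 = t2 XOR in3 = L XOR H = H
t8 = in3 OR t4 = H OR L = H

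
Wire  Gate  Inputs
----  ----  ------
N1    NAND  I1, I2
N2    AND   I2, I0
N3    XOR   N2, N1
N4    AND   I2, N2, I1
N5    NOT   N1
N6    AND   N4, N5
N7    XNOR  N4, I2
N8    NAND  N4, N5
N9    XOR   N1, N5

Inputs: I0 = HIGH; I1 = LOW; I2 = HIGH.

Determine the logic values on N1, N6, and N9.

N1 = I1 NAND I2 = LOW NAND HIGH = HIGH
N2 = I2 AND I0 = HIGH AND HIGH = HIGH
N4 = I2 AND N2 AND I1 = HIGH AND HIGH AND LOW = LOW
N5 = NOT N1 = NOT HIGH = LOW
N6 = N4 AND N5 = LOW AND LOW = LOW
N9 = N1 XOR N5 = HIGH XOR LOW = HIGH

N1 = HIGH; N6 = LOW; N9 = HIGH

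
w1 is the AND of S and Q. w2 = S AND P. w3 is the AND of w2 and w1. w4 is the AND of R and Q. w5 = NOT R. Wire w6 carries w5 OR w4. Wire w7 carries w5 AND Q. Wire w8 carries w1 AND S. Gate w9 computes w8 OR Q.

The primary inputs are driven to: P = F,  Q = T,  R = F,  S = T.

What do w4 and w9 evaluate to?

w4 = F, w9 = T

w1 = S AND Q = T AND T = T
w4 = R AND Q = F AND T = F
w8 = w1 AND S = T AND T = T
w9 = w8 OR Q = T OR T = T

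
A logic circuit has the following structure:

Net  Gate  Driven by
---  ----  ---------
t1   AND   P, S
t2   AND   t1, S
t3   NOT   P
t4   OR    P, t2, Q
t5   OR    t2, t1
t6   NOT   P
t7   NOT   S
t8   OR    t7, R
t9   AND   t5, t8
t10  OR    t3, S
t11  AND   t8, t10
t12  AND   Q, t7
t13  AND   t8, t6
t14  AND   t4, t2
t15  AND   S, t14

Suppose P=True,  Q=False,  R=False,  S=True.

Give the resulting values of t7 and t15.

t7 = False, t15 = True

t1 = P AND S = True AND True = True
t2 = t1 AND S = True AND True = True
t4 = P OR t2 OR Q = True OR True OR False = True
t7 = NOT S = NOT True = False
t14 = t4 AND t2 = True AND True = True
t15 = S AND t14 = True AND True = True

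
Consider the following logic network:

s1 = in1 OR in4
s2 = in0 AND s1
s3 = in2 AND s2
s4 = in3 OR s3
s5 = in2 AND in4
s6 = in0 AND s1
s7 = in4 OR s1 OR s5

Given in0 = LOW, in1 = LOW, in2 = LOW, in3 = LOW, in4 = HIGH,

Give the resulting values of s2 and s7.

s2 = LOW, s7 = HIGH

s1 = in1 OR in4 = LOW OR HIGH = HIGH
s2 = in0 AND s1 = LOW AND HIGH = LOW
s5 = in2 AND in4 = LOW AND HIGH = LOW
s7 = in4 OR s1 OR s5 = HIGH OR HIGH OR LOW = HIGH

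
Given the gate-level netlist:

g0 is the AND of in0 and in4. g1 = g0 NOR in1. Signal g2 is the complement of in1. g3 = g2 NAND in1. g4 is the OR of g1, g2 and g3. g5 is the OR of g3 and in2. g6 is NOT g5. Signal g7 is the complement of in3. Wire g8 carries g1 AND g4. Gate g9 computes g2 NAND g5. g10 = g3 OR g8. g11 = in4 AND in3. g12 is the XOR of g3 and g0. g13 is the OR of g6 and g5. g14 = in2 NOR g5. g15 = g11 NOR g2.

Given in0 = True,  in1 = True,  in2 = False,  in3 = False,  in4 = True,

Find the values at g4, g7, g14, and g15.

g4 = True; g7 = True; g14 = False; g15 = True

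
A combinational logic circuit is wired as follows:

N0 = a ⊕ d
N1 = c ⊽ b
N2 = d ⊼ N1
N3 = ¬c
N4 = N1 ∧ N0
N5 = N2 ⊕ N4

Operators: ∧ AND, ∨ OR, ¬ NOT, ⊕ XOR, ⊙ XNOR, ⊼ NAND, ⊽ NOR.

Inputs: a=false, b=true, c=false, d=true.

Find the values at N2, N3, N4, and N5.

N0 = a XOR d = false XOR true = true
N1 = c NOR b = false NOR true = false
N2 = d NAND N1 = true NAND false = true
N3 = NOT c = NOT false = true
N4 = N1 AND N0 = false AND true = false
N5 = N2 XOR N4 = true XOR false = true

N2 = true  N3 = true  N4 = false  N5 = true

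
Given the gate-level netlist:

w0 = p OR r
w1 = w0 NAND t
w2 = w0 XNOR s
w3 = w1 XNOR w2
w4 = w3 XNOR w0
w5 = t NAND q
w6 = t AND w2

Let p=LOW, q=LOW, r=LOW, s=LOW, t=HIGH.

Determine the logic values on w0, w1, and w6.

w0 = LOW, w1 = HIGH, w6 = HIGH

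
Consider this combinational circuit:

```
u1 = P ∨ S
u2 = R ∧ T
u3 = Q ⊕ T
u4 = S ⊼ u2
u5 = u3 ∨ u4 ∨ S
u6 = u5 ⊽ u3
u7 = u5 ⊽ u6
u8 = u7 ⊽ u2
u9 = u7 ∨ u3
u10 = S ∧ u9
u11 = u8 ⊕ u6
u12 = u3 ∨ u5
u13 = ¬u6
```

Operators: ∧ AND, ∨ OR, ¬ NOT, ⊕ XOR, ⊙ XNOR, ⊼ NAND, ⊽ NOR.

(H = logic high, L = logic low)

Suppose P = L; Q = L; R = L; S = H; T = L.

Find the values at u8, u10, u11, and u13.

u8 = H, u10 = L, u11 = H, u13 = H

u2 = R AND T = L AND L = L
u3 = Q XOR T = L XOR L = L
u4 = S NAND u2 = H NAND L = H
u5 = u3 OR u4 OR S = L OR H OR H = H
u6 = u5 NOR u3 = H NOR L = L
u7 = u5 NOR u6 = H NOR L = L
u8 = u7 NOR u2 = L NOR L = H
u9 = u7 OR u3 = L OR L = L
u10 = S AND u9 = H AND L = L
u11 = u8 XOR u6 = H XOR L = H
u13 = NOT u6 = NOT L = H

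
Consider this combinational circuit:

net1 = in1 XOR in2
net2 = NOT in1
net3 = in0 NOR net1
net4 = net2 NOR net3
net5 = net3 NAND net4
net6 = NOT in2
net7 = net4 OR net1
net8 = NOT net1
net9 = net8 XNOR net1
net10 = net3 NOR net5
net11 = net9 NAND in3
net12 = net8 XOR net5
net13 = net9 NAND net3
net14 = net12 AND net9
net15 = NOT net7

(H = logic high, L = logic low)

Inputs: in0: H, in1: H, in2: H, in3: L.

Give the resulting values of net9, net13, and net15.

net9 = L; net13 = H; net15 = L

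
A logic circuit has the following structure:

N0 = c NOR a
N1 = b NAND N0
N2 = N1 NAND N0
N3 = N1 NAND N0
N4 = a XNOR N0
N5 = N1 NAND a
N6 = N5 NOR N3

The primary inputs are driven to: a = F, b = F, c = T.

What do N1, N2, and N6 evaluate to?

N1 = T; N2 = T; N6 = F

N0 = c NOR a = T NOR F = F
N1 = b NAND N0 = F NAND F = T
N2 = N1 NAND N0 = T NAND F = T
N3 = N1 NAND N0 = T NAND F = T
N5 = N1 NAND a = T NAND F = T
N6 = N5 NOR N3 = T NOR T = F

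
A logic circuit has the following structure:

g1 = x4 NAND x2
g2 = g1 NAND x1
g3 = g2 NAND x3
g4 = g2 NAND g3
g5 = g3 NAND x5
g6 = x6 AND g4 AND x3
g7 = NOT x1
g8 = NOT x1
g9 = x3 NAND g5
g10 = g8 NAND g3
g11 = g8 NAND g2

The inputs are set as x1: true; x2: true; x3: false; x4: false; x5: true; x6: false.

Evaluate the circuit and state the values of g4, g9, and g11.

g4 = true, g9 = true, g11 = true

g1 = x4 NAND x2 = false NAND true = true
g2 = g1 NAND x1 = true NAND true = false
g3 = g2 NAND x3 = false NAND false = true
g4 = g2 NAND g3 = false NAND true = true
g5 = g3 NAND x5 = true NAND true = false
g8 = NOT x1 = NOT true = false
g9 = x3 NAND g5 = false NAND false = true
g11 = g8 NAND g2 = false NAND false = true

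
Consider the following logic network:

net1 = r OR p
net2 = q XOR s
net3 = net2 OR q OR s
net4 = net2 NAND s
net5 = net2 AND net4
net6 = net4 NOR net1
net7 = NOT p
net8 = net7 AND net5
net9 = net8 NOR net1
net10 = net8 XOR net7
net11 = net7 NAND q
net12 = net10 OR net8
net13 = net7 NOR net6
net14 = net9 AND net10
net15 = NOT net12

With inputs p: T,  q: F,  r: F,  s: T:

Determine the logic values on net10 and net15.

net2 = q XOR s = F XOR T = T
net4 = net2 NAND s = T NAND T = F
net5 = net2 AND net4 = T AND F = F
net7 = NOT p = NOT T = F
net8 = net7 AND net5 = F AND F = F
net10 = net8 XOR net7 = F XOR F = F
net12 = net10 OR net8 = F OR F = F
net15 = NOT net12 = NOT F = T

net10 = F  net15 = T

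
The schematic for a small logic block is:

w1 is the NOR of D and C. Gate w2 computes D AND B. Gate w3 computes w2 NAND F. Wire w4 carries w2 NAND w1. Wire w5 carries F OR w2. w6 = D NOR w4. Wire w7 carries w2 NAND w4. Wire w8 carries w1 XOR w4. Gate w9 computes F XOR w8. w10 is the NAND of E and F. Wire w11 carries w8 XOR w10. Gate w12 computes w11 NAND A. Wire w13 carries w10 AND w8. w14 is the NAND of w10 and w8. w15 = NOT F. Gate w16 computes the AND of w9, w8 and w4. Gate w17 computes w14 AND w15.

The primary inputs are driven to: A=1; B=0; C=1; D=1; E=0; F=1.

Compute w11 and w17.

w11 = 0; w17 = 0

w1 = D NOR C = 1 NOR 1 = 0
w2 = D AND B = 1 AND 0 = 0
w4 = w2 NAND w1 = 0 NAND 0 = 1
w8 = w1 XOR w4 = 0 XOR 1 = 1
w10 = E NAND F = 0 NAND 1 = 1
w11 = w8 XOR w10 = 1 XOR 1 = 0
w14 = w10 NAND w8 = 1 NAND 1 = 0
w15 = NOT F = NOT 1 = 0
w17 = w14 AND w15 = 0 AND 0 = 0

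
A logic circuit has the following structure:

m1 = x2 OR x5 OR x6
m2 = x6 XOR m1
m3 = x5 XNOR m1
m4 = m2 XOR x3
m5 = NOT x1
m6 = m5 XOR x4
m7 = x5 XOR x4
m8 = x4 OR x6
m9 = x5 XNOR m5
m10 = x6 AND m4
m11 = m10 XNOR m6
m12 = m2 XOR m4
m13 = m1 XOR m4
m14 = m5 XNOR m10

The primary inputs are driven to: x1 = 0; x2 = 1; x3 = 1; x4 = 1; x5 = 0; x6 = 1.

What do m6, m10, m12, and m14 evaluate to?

m6 = 0; m10 = 1; m12 = 1; m14 = 1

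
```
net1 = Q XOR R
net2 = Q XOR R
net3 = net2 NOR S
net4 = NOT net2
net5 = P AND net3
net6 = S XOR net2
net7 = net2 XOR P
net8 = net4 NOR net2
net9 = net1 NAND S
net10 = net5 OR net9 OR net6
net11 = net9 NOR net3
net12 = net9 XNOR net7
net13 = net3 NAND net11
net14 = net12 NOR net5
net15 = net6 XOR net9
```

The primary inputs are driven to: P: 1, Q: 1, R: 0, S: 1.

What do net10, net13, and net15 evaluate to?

net10 = 0; net13 = 1; net15 = 0

net1 = Q XOR R = 1 XOR 0 = 1
net2 = Q XOR R = 1 XOR 0 = 1
net3 = net2 NOR S = 1 NOR 1 = 0
net5 = P AND net3 = 1 AND 0 = 0
net6 = S XOR net2 = 1 XOR 1 = 0
net9 = net1 NAND S = 1 NAND 1 = 0
net10 = net5 OR net9 OR net6 = 0 OR 0 OR 0 = 0
net11 = net9 NOR net3 = 0 NOR 0 = 1
net13 = net3 NAND net11 = 0 NAND 1 = 1
net15 = net6 XOR net9 = 0 XOR 0 = 0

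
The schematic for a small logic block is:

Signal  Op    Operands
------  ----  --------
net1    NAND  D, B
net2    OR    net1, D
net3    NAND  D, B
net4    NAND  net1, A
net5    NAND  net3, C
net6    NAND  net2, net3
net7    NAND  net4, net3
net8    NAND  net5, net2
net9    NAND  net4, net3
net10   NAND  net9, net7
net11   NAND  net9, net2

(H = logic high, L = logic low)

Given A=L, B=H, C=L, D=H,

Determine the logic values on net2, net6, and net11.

net2 = H, net6 = H, net11 = L

net1 = D NAND B = H NAND H = L
net2 = net1 OR D = L OR H = H
net3 = D NAND B = H NAND H = L
net4 = net1 NAND A = L NAND L = H
net6 = net2 NAND net3 = H NAND L = H
net9 = net4 NAND net3 = H NAND L = H
net11 = net9 NAND net2 = H NAND H = L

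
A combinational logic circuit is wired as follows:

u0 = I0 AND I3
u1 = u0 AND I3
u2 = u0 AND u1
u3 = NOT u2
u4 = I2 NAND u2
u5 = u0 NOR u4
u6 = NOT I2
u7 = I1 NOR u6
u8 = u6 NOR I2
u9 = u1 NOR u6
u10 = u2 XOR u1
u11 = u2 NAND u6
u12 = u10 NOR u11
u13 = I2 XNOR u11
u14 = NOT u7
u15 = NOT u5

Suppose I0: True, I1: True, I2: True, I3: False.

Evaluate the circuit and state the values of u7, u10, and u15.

u7 = False; u10 = False; u15 = True

u0 = I0 AND I3 = True AND False = False
u1 = u0 AND I3 = False AND False = False
u2 = u0 AND u1 = False AND False = False
u4 = I2 NAND u2 = True NAND False = True
u5 = u0 NOR u4 = False NOR True = False
u6 = NOT I2 = NOT True = False
u7 = I1 NOR u6 = True NOR False = False
u10 = u2 XOR u1 = False XOR False = False
u15 = NOT u5 = NOT False = True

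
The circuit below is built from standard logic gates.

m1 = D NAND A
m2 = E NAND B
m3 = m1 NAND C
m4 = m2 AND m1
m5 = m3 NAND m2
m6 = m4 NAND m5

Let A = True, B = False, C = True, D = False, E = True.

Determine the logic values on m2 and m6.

m1 = D NAND A = False NAND True = True
m2 = E NAND B = True NAND False = True
m3 = m1 NAND C = True NAND True = False
m4 = m2 AND m1 = True AND True = True
m5 = m3 NAND m2 = False NAND True = True
m6 = m4 NAND m5 = True NAND True = False

m2 = True, m6 = False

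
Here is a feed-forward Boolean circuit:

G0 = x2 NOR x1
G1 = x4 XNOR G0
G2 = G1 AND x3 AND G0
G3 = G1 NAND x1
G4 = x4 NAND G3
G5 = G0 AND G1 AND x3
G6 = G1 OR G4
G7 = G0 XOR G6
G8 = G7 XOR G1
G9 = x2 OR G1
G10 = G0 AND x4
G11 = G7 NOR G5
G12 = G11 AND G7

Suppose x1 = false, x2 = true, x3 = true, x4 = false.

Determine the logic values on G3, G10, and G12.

G3 = true, G10 = false, G12 = false

G0 = x2 NOR x1 = true NOR false = false
G1 = x4 XNOR G0 = false XNOR false = true
G3 = G1 NAND x1 = true NAND false = true
G4 = x4 NAND G3 = false NAND true = true
G5 = G0 AND G1 AND x3 = false AND true AND true = false
G6 = G1 OR G4 = true OR true = true
G7 = G0 XOR G6 = false XOR true = true
G10 = G0 AND x4 = false AND false = false
G11 = G7 NOR G5 = true NOR false = false
G12 = G11 AND G7 = false AND true = false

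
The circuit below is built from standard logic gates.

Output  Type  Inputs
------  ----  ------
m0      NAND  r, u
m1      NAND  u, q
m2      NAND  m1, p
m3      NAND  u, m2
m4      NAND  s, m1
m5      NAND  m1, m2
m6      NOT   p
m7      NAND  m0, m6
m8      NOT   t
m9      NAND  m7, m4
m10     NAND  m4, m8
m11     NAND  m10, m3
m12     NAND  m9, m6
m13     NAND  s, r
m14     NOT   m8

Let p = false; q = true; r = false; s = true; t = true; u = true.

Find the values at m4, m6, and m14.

m1 = u NAND q = true NAND true = false
m4 = s NAND m1 = true NAND false = true
m6 = NOT p = NOT false = true
m8 = NOT t = NOT true = false
m14 = NOT m8 = NOT false = true

m4 = true, m6 = true, m14 = true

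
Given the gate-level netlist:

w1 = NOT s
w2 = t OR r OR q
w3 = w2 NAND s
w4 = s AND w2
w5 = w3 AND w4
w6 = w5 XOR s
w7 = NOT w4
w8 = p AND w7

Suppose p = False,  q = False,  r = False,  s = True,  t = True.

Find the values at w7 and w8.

w7 = False; w8 = False

w2 = t OR r OR q = True OR False OR False = True
w4 = s AND w2 = True AND True = True
w7 = NOT w4 = NOT True = False
w8 = p AND w7 = False AND False = False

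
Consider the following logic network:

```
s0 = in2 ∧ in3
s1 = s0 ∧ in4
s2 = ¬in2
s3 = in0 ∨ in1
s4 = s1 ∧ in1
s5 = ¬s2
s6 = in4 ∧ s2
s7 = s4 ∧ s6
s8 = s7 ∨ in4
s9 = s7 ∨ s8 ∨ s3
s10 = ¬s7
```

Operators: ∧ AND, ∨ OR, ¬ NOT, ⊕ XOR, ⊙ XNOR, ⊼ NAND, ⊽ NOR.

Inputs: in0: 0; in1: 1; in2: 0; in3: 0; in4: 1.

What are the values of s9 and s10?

s0 = in2 AND in3 = 0 AND 0 = 0
s1 = s0 AND in4 = 0 AND 1 = 0
s2 = NOT in2 = NOT 0 = 1
s3 = in0 OR in1 = 0 OR 1 = 1
s4 = s1 AND in1 = 0 AND 1 = 0
s6 = in4 AND s2 = 1 AND 1 = 1
s7 = s4 AND s6 = 0 AND 1 = 0
s8 = s7 OR in4 = 0 OR 1 = 1
s9 = s7 OR s8 OR s3 = 0 OR 1 OR 1 = 1
s10 = NOT s7 = NOT 0 = 1

s9 = 1, s10 = 1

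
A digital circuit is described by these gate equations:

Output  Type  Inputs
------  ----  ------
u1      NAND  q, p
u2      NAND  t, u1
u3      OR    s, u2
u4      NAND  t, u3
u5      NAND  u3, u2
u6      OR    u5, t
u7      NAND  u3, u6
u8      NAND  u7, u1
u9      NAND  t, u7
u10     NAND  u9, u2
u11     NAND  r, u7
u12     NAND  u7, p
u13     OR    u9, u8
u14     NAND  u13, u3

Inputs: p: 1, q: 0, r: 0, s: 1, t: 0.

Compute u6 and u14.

u6 = 0, u14 = 0

u1 = q NAND p = 0 NAND 1 = 1
u2 = t NAND u1 = 0 NAND 1 = 1
u3 = s OR u2 = 1 OR 1 = 1
u5 = u3 NAND u2 = 1 NAND 1 = 0
u6 = u5 OR t = 0 OR 0 = 0
u7 = u3 NAND u6 = 1 NAND 0 = 1
u8 = u7 NAND u1 = 1 NAND 1 = 0
u9 = t NAND u7 = 0 NAND 1 = 1
u13 = u9 OR u8 = 1 OR 0 = 1
u14 = u13 NAND u3 = 1 NAND 1 = 0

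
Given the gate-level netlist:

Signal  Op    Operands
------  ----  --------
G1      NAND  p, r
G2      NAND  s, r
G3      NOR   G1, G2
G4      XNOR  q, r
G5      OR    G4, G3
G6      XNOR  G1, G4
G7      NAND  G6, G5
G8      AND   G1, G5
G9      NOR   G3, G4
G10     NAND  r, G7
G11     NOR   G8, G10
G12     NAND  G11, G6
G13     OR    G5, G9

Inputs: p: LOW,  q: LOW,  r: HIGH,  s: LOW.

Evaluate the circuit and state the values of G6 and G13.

G6 = LOW; G13 = HIGH

G1 = p NAND r = LOW NAND HIGH = HIGH
G2 = s NAND r = LOW NAND HIGH = HIGH
G3 = G1 NOR G2 = HIGH NOR HIGH = LOW
G4 = q XNOR r = LOW XNOR HIGH = LOW
G5 = G4 OR G3 = LOW OR LOW = LOW
G6 = G1 XNOR G4 = HIGH XNOR LOW = LOW
G9 = G3 NOR G4 = LOW NOR LOW = HIGH
G13 = G5 OR G9 = LOW OR HIGH = HIGH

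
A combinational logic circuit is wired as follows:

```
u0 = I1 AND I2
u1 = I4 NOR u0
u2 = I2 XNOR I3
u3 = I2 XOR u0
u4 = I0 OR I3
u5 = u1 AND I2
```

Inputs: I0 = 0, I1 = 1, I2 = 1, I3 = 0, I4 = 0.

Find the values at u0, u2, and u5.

u0 = I1 AND I2 = 1 AND 1 = 1
u1 = I4 NOR u0 = 0 NOR 1 = 0
u2 = I2 XNOR I3 = 1 XNOR 0 = 0
u5 = u1 AND I2 = 0 AND 1 = 0

u0 = 1, u2 = 0, u5 = 0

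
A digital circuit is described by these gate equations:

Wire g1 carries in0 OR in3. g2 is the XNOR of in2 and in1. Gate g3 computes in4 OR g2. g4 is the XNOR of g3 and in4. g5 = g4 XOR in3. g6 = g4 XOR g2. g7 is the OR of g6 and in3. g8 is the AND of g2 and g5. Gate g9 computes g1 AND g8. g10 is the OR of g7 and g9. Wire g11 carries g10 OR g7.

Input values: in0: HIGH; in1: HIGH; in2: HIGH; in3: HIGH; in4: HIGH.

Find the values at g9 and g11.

g1 = in0 OR in3 = HIGH OR HIGH = HIGH
g2 = in2 XNOR in1 = HIGH XNOR HIGH = HIGH
g3 = in4 OR g2 = HIGH OR HIGH = HIGH
g4 = g3 XNOR in4 = HIGH XNOR HIGH = HIGH
g5 = g4 XOR in3 = HIGH XOR HIGH = LOW
g6 = g4 XOR g2 = HIGH XOR HIGH = LOW
g7 = g6 OR in3 = LOW OR HIGH = HIGH
g8 = g2 AND g5 = HIGH AND LOW = LOW
g9 = g1 AND g8 = HIGH AND LOW = LOW
g10 = g7 OR g9 = HIGH OR LOW = HIGH
g11 = g10 OR g7 = HIGH OR HIGH = HIGH

g9 = LOW, g11 = HIGH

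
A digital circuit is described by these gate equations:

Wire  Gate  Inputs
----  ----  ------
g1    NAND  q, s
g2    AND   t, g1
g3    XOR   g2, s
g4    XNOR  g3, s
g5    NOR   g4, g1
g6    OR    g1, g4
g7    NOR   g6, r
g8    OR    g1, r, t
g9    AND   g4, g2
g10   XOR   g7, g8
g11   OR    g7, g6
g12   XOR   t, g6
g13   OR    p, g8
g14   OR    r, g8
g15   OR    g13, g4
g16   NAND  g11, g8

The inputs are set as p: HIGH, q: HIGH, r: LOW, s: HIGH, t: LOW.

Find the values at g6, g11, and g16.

g6 = HIGH  g11 = HIGH  g16 = HIGH

g1 = q NAND s = HIGH NAND HIGH = LOW
g2 = t AND g1 = LOW AND LOW = LOW
g3 = g2 XOR s = LOW XOR HIGH = HIGH
g4 = g3 XNOR s = HIGH XNOR HIGH = HIGH
g6 = g1 OR g4 = LOW OR HIGH = HIGH
g7 = g6 NOR r = HIGH NOR LOW = LOW
g8 = g1 OR r OR t = LOW OR LOW OR LOW = LOW
g11 = g7 OR g6 = LOW OR HIGH = HIGH
g16 = g11 NAND g8 = HIGH NAND LOW = HIGH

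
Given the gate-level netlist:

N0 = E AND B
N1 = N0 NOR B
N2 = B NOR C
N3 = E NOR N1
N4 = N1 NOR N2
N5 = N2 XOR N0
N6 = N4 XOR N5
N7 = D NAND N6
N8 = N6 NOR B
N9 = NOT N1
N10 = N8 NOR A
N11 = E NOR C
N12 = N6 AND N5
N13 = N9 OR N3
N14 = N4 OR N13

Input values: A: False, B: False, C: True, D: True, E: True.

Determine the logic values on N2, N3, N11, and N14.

N2 = False; N3 = False; N11 = False; N14 = False

N0 = E AND B = True AND False = False
N1 = N0 NOR B = False NOR False = True
N2 = B NOR C = False NOR True = False
N3 = E NOR N1 = True NOR True = False
N4 = N1 NOR N2 = True NOR False = False
N9 = NOT N1 = NOT True = False
N11 = E NOR C = True NOR True = False
N13 = N9 OR N3 = False OR False = False
N14 = N4 OR N13 = False OR False = False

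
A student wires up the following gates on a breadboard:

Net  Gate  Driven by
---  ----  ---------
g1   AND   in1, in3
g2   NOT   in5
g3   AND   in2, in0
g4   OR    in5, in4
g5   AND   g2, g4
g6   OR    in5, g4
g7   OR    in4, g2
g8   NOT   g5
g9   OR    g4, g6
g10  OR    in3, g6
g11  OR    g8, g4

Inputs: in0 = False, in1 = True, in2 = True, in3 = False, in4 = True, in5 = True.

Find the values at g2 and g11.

g2 = NOT in5 = NOT True = False
g4 = in5 OR in4 = True OR True = True
g5 = g2 AND g4 = False AND True = False
g8 = NOT g5 = NOT False = True
g11 = g8 OR g4 = True OR True = True

g2 = False  g11 = True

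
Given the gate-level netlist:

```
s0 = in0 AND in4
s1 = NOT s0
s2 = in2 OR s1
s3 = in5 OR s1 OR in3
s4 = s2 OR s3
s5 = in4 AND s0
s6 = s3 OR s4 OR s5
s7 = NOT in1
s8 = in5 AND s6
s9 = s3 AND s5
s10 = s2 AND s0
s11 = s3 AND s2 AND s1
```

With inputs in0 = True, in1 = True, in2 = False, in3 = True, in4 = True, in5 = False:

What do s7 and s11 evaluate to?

s7 = False; s11 = False

s0 = in0 AND in4 = True AND True = True
s1 = NOT s0 = NOT True = False
s2 = in2 OR s1 = False OR False = False
s3 = in5 OR s1 OR in3 = False OR False OR True = True
s7 = NOT in1 = NOT True = False
s11 = s3 AND s2 AND s1 = True AND False AND False = False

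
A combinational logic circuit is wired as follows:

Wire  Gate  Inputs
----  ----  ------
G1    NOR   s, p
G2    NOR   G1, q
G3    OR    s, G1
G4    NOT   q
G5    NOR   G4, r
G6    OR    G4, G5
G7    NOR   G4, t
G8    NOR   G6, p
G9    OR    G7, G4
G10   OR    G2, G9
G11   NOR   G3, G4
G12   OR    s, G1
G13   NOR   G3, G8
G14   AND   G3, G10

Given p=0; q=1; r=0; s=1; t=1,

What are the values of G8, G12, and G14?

G8 = 0, G12 = 1, G14 = 0

G1 = s NOR p = 1 NOR 0 = 0
G2 = G1 NOR q = 0 NOR 1 = 0
G3 = s OR G1 = 1 OR 0 = 1
G4 = NOT q = NOT 1 = 0
G5 = G4 NOR r = 0 NOR 0 = 1
G6 = G4 OR G5 = 0 OR 1 = 1
G7 = G4 NOR t = 0 NOR 1 = 0
G8 = G6 NOR p = 1 NOR 0 = 0
G9 = G7 OR G4 = 0 OR 0 = 0
G10 = G2 OR G9 = 0 OR 0 = 0
G12 = s OR G1 = 1 OR 0 = 1
G14 = G3 AND G10 = 1 AND 0 = 0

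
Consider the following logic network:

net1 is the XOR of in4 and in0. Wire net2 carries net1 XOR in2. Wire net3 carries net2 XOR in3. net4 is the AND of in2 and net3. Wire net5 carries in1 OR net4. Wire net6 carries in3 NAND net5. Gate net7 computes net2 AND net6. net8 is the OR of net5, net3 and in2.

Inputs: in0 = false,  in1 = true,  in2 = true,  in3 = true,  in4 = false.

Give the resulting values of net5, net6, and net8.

net1 = in4 XOR in0 = false XOR false = false
net2 = net1 XOR in2 = false XOR true = true
net3 = net2 XOR in3 = true XOR true = false
net4 = in2 AND net3 = true AND false = false
net5 = in1 OR net4 = true OR false = true
net6 = in3 NAND net5 = true NAND true = false
net8 = net5 OR net3 OR in2 = true OR false OR true = true

net5 = true  net6 = false  net8 = true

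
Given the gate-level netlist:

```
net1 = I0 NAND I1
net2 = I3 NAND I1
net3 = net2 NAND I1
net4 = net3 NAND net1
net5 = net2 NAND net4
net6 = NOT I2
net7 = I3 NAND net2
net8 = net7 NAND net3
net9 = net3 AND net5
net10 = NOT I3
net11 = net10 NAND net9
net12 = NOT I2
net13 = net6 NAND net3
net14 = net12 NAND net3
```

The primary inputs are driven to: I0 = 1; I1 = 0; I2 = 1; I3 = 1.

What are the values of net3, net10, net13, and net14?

net2 = I3 NAND I1 = 1 NAND 0 = 1
net3 = net2 NAND I1 = 1 NAND 0 = 1
net6 = NOT I2 = NOT 1 = 0
net10 = NOT I3 = NOT 1 = 0
net12 = NOT I2 = NOT 1 = 0
net13 = net6 NAND net3 = 0 NAND 1 = 1
net14 = net12 NAND net3 = 0 NAND 1 = 1

net3 = 1, net10 = 0, net13 = 1, net14 = 1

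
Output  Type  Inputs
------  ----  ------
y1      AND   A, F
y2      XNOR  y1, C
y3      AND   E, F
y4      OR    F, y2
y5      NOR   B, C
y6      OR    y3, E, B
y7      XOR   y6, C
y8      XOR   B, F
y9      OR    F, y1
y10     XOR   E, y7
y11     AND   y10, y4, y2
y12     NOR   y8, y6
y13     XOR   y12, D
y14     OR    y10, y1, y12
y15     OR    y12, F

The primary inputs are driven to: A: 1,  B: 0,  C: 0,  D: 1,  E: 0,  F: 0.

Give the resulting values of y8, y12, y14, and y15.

y1 = A AND F = 1 AND 0 = 0
y3 = E AND F = 0 AND 0 = 0
y6 = y3 OR E OR B = 0 OR 0 OR 0 = 0
y7 = y6 XOR C = 0 XOR 0 = 0
y8 = B XOR F = 0 XOR 0 = 0
y10 = E XOR y7 = 0 XOR 0 = 0
y12 = y8 NOR y6 = 0 NOR 0 = 1
y14 = y10 OR y1 OR y12 = 0 OR 0 OR 1 = 1
y15 = y12 OR F = 1 OR 0 = 1

y8 = 0  y12 = 1  y14 = 1  y15 = 1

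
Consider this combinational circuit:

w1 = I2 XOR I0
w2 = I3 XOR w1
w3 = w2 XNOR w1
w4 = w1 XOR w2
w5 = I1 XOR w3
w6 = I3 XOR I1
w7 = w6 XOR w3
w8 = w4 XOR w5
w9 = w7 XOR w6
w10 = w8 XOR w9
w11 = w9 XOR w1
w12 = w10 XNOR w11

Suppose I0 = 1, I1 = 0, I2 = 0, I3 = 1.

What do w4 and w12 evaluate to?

w4 = 1, w12 = 1

w1 = I2 XOR I0 = 0 XOR 1 = 1
w2 = I3 XOR w1 = 1 XOR 1 = 0
w3 = w2 XNOR w1 = 0 XNOR 1 = 0
w4 = w1 XOR w2 = 1 XOR 0 = 1
w5 = I1 XOR w3 = 0 XOR 0 = 0
w6 = I3 XOR I1 = 1 XOR 0 = 1
w7 = w6 XOR w3 = 1 XOR 0 = 1
w8 = w4 XOR w5 = 1 XOR 0 = 1
w9 = w7 XOR w6 = 1 XOR 1 = 0
w10 = w8 XOR w9 = 1 XOR 0 = 1
w11 = w9 XOR w1 = 0 XOR 1 = 1
w12 = w10 XNOR w11 = 1 XNOR 1 = 1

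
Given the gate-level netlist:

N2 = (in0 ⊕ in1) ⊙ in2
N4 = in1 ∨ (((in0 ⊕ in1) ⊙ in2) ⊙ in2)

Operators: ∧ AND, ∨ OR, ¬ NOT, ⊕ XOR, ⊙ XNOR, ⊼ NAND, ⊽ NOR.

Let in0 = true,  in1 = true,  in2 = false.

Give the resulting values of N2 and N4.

N2 = (true ⊕ true) ⊙ false = true
N4 = true ∨ (((true ⊕ true) ⊙ false) ⊙ false) = true

N2 = true; N4 = true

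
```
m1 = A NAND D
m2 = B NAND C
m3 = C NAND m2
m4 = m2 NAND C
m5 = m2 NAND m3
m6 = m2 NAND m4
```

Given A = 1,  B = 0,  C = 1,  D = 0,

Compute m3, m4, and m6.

m2 = B NAND C = 0 NAND 1 = 1
m3 = C NAND m2 = 1 NAND 1 = 0
m4 = m2 NAND C = 1 NAND 1 = 0
m6 = m2 NAND m4 = 1 NAND 0 = 1

m3 = 0  m4 = 0  m6 = 1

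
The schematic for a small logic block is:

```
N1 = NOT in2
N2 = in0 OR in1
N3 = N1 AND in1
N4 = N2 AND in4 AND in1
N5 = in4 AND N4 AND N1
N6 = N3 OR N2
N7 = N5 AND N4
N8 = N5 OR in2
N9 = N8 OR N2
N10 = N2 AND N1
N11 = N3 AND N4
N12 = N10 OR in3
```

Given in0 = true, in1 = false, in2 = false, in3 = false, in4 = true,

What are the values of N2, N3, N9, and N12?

N1 = NOT in2 = NOT false = true
N2 = in0 OR in1 = true OR false = true
N3 = N1 AND in1 = true AND false = false
N4 = N2 AND in4 AND in1 = true AND true AND false = false
N5 = in4 AND N4 AND N1 = true AND false AND true = false
N8 = N5 OR in2 = false OR false = false
N9 = N8 OR N2 = false OR true = true
N10 = N2 AND N1 = true AND true = true
N12 = N10 OR in3 = true OR false = true

N2 = true, N3 = false, N9 = true, N12 = true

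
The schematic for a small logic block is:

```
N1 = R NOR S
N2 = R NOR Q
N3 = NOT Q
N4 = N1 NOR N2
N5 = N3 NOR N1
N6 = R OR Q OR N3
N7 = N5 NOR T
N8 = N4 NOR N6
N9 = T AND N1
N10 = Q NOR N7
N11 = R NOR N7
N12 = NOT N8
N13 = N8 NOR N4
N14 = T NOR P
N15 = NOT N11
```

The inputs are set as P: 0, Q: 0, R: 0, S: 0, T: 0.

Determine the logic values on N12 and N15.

N12 = 1, N15 = 1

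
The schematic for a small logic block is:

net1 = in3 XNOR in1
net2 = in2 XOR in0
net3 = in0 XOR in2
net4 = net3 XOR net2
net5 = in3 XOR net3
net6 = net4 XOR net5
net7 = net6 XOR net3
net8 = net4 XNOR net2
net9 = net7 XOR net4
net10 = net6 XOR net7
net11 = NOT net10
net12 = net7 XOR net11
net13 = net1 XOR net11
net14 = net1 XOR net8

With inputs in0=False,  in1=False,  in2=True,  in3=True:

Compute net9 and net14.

net9 = True, net14 = False

net1 = in3 XNOR in1 = True XNOR False = False
net2 = in2 XOR in0 = True XOR False = True
net3 = in0 XOR in2 = False XOR True = True
net4 = net3 XOR net2 = True XOR True = False
net5 = in3 XOR net3 = True XOR True = False
net6 = net4 XOR net5 = False XOR False = False
net7 = net6 XOR net3 = False XOR True = True
net8 = net4 XNOR net2 = False XNOR True = False
net9 = net7 XOR net4 = True XOR False = True
net14 = net1 XOR net8 = False XOR False = False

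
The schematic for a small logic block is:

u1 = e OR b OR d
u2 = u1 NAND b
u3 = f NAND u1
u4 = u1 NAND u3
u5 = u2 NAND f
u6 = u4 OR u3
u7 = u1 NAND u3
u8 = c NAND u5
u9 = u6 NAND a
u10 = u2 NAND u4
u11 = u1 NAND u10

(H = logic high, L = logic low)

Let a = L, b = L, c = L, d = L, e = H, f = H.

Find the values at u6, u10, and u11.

u6 = H, u10 = L, u11 = H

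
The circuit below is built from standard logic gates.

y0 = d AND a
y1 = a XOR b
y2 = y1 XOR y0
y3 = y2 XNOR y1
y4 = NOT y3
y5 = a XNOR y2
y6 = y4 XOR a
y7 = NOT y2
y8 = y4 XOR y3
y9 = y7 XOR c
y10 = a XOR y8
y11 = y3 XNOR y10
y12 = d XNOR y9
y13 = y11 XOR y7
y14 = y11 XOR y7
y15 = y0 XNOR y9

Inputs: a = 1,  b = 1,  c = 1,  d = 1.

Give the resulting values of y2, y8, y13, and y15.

y2 = 1; y8 = 1; y13 = 1; y15 = 1

y0 = d AND a = 1 AND 1 = 1
y1 = a XOR b = 1 XOR 1 = 0
y2 = y1 XOR y0 = 0 XOR 1 = 1
y3 = y2 XNOR y1 = 1 XNOR 0 = 0
y4 = NOT y3 = NOT 0 = 1
y7 = NOT y2 = NOT 1 = 0
y8 = y4 XOR y3 = 1 XOR 0 = 1
y9 = y7 XOR c = 0 XOR 1 = 1
y10 = a XOR y8 = 1 XOR 1 = 0
y11 = y3 XNOR y10 = 0 XNOR 0 = 1
y13 = y11 XOR y7 = 1 XOR 0 = 1
y15 = y0 XNOR y9 = 1 XNOR 1 = 1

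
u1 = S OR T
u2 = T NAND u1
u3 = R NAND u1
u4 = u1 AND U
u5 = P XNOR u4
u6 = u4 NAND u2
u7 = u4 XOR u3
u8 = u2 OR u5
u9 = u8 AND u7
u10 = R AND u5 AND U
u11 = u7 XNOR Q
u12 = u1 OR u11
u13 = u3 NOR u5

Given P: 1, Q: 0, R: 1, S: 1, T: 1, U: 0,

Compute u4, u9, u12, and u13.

u4 = 0, u9 = 0, u12 = 1, u13 = 1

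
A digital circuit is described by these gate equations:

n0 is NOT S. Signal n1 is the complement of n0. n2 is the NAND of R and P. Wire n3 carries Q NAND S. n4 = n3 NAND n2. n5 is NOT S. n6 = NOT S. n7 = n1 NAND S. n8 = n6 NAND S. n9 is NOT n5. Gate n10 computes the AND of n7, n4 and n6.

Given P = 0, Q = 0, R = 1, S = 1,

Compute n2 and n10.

n0 = NOT S = NOT 1 = 0
n1 = NOT n0 = NOT 0 = 1
n2 = R NAND P = 1 NAND 0 = 1
n3 = Q NAND S = 0 NAND 1 = 1
n4 = n3 NAND n2 = 1 NAND 1 = 0
n6 = NOT S = NOT 1 = 0
n7 = n1 NAND S = 1 NAND 1 = 0
n10 = n7 AND n4 AND n6 = 0 AND 0 AND 0 = 0

n2 = 1, n10 = 0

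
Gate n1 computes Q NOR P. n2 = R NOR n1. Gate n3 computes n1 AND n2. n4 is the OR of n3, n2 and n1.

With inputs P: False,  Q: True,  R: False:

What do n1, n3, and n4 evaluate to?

n1 = False, n3 = False, n4 = True

n1 = Q NOR P = True NOR False = False
n2 = R NOR n1 = False NOR False = True
n3 = n1 AND n2 = False AND True = False
n4 = n3 OR n2 OR n1 = False OR True OR False = True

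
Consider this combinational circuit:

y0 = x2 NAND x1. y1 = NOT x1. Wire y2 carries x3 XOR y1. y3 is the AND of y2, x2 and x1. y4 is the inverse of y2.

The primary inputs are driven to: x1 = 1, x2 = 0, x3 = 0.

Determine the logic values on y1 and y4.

y1 = 0  y4 = 1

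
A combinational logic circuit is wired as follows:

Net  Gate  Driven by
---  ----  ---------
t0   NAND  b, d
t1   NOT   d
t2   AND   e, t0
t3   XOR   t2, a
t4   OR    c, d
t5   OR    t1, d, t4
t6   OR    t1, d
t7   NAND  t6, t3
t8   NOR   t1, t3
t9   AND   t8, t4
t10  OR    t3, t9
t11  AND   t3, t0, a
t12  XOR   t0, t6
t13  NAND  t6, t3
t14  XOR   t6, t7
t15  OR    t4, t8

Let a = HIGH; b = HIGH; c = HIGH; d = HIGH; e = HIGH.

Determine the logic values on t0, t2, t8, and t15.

t0 = LOW; t2 = LOW; t8 = LOW; t15 = HIGH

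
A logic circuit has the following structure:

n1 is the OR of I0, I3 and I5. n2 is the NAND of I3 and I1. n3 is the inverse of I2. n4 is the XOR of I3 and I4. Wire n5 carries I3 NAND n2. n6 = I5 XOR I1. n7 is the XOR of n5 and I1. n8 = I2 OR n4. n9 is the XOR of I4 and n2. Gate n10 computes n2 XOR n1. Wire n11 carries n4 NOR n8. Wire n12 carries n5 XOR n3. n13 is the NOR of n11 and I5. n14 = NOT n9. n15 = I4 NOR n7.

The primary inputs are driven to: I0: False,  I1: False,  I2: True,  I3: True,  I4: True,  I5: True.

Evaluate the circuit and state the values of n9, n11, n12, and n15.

n9 = False, n11 = False, n12 = False, n15 = False

n2 = I3 NAND I1 = True NAND False = True
n3 = NOT I2 = NOT True = False
n4 = I3 XOR I4 = True XOR True = False
n5 = I3 NAND n2 = True NAND True = False
n7 = n5 XOR I1 = False XOR False = False
n8 = I2 OR n4 = True OR False = True
n9 = I4 XOR n2 = True XOR True = False
n11 = n4 NOR n8 = False NOR True = False
n12 = n5 XOR n3 = False XOR False = False
n15 = I4 NOR n7 = True NOR False = False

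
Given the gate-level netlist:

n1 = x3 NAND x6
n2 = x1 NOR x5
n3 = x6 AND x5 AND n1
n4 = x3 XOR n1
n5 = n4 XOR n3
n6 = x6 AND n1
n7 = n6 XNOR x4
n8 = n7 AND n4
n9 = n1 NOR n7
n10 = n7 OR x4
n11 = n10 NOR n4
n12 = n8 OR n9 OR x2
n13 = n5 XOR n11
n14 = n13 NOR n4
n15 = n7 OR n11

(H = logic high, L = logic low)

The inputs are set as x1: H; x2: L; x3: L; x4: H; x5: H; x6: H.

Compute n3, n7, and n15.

n1 = x3 NAND x6 = L NAND H = H
n3 = x6 AND x5 AND n1 = H AND H AND H = H
n4 = x3 XOR n1 = L XOR H = H
n6 = x6 AND n1 = H AND H = H
n7 = n6 XNOR x4 = H XNOR H = H
n10 = n7 OR x4 = H OR H = H
n11 = n10 NOR n4 = H NOR H = L
n15 = n7 OR n11 = H OR L = H

n3 = H, n7 = H, n15 = H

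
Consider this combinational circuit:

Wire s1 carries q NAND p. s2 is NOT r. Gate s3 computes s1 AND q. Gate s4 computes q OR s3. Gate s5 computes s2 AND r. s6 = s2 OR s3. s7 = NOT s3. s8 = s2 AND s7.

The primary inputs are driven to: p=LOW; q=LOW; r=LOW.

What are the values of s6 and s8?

s6 = HIGH, s8 = HIGH

s1 = q NAND p = LOW NAND LOW = HIGH
s2 = NOT r = NOT LOW = HIGH
s3 = s1 AND q = HIGH AND LOW = LOW
s6 = s2 OR s3 = HIGH OR LOW = HIGH
s7 = NOT s3 = NOT LOW = HIGH
s8 = s2 AND s7 = HIGH AND HIGH = HIGH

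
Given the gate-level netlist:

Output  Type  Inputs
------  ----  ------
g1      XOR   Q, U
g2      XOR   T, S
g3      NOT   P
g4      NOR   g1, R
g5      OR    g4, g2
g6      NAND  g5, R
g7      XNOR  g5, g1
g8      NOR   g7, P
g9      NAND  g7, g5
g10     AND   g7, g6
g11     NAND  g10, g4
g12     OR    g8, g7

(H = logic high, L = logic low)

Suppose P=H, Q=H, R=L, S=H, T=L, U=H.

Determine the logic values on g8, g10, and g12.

g8 = L; g10 = L; g12 = L

g1 = Q XOR U = H XOR H = L
g2 = T XOR S = L XOR H = H
g4 = g1 NOR R = L NOR L = H
g5 = g4 OR g2 = H OR H = H
g6 = g5 NAND R = H NAND L = H
g7 = g5 XNOR g1 = H XNOR L = L
g8 = g7 NOR P = L NOR H = L
g10 = g7 AND g6 = L AND H = L
g12 = g8 OR g7 = L OR L = L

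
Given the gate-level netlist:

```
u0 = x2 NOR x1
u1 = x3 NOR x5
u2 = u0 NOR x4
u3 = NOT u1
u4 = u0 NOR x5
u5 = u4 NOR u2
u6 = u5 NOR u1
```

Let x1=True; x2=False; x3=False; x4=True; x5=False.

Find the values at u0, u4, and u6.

u0 = x2 NOR x1 = False NOR True = False
u1 = x3 NOR x5 = False NOR False = True
u2 = u0 NOR x4 = False NOR True = False
u4 = u0 NOR x5 = False NOR False = True
u5 = u4 NOR u2 = True NOR False = False
u6 = u5 NOR u1 = False NOR True = False

u0 = False; u4 = True; u6 = False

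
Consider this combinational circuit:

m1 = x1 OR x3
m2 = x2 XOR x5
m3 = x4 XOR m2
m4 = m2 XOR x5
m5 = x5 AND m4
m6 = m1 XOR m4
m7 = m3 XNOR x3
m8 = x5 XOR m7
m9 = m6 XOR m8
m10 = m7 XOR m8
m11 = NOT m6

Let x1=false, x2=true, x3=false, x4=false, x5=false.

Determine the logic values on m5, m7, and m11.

m5 = false  m7 = false  m11 = false

m1 = x1 OR x3 = false OR false = false
m2 = x2 XOR x5 = true XOR false = true
m3 = x4 XOR m2 = false XOR true = true
m4 = m2 XOR x5 = true XOR false = true
m5 = x5 AND m4 = false AND true = false
m6 = m1 XOR m4 = false XOR true = true
m7 = m3 XNOR x3 = true XNOR false = false
m11 = NOT m6 = NOT true = false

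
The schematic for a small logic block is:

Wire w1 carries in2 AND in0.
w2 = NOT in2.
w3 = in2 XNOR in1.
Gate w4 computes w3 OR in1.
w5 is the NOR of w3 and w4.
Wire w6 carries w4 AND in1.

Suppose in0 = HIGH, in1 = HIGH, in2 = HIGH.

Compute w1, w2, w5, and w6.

w1 = in2 AND in0 = HIGH AND HIGH = HIGH
w2 = NOT in2 = NOT HIGH = LOW
w3 = in2 XNOR in1 = HIGH XNOR HIGH = HIGH
w4 = w3 OR in1 = HIGH OR HIGH = HIGH
w5 = w3 NOR w4 = HIGH NOR HIGH = LOW
w6 = w4 AND in1 = HIGH AND HIGH = HIGH

w1 = HIGH  w2 = LOW  w5 = LOW  w6 = HIGH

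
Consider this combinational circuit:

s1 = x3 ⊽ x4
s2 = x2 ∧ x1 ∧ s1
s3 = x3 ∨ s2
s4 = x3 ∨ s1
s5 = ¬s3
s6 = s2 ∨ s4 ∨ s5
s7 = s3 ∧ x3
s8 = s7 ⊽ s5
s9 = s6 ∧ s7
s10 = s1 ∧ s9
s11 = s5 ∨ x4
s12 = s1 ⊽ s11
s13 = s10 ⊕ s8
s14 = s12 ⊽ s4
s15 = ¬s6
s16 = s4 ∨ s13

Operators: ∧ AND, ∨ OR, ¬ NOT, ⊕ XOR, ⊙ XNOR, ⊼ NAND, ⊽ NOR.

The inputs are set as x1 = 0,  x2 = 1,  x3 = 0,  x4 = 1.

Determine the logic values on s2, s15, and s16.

s1 = x3 NOR x4 = 0 NOR 1 = 0
s2 = x2 AND x1 AND s1 = 1 AND 0 AND 0 = 0
s3 = x3 OR s2 = 0 OR 0 = 0
s4 = x3 OR s1 = 0 OR 0 = 0
s5 = NOT s3 = NOT 0 = 1
s6 = s2 OR s4 OR s5 = 0 OR 0 OR 1 = 1
s7 = s3 AND x3 = 0 AND 0 = 0
s8 = s7 NOR s5 = 0 NOR 1 = 0
s9 = s6 AND s7 = 1 AND 0 = 0
s10 = s1 AND s9 = 0 AND 0 = 0
s13 = s10 XOR s8 = 0 XOR 0 = 0
s15 = NOT s6 = NOT 1 = 0
s16 = s4 OR s13 = 0 OR 0 = 0

s2 = 0  s15 = 0  s16 = 0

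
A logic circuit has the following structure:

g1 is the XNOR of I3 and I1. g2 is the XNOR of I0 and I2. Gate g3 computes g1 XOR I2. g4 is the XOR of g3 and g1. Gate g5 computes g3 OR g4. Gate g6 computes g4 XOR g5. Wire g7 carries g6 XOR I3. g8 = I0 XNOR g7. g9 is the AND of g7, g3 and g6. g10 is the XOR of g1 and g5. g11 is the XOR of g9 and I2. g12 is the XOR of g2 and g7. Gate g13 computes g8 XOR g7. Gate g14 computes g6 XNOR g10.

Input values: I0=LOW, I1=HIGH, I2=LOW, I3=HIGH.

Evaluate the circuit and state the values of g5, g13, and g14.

g1 = I3 XNOR I1 = HIGH XNOR HIGH = HIGH
g3 = g1 XOR I2 = HIGH XOR LOW = HIGH
g4 = g3 XOR g1 = HIGH XOR HIGH = LOW
g5 = g3 OR g4 = HIGH OR LOW = HIGH
g6 = g4 XOR g5 = LOW XOR HIGH = HIGH
g7 = g6 XOR I3 = HIGH XOR HIGH = LOW
g8 = I0 XNOR g7 = LOW XNOR LOW = HIGH
g10 = g1 XOR g5 = HIGH XOR HIGH = LOW
g13 = g8 XOR g7 = HIGH XOR LOW = HIGH
g14 = g6 XNOR g10 = HIGH XNOR LOW = LOW

g5 = HIGH  g13 = HIGH  g14 = LOW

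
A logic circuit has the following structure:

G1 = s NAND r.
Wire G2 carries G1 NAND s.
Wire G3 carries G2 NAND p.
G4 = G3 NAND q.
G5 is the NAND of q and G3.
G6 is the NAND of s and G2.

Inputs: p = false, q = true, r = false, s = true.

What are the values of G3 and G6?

G3 = true, G6 = true

G1 = s NAND r = true NAND false = true
G2 = G1 NAND s = true NAND true = false
G3 = G2 NAND p = false NAND false = true
G6 = s NAND G2 = true NAND false = true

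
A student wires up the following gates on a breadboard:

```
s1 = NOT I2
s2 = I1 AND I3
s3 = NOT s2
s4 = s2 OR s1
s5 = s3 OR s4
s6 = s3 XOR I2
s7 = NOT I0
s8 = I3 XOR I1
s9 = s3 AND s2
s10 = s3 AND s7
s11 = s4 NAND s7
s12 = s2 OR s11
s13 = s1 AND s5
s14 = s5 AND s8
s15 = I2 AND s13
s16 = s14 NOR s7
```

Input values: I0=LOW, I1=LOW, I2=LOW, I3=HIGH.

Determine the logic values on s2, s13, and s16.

s2 = LOW, s13 = HIGH, s16 = LOW

s1 = NOT I2 = NOT LOW = HIGH
s2 = I1 AND I3 = LOW AND HIGH = LOW
s3 = NOT s2 = NOT LOW = HIGH
s4 = s2 OR s1 = LOW OR HIGH = HIGH
s5 = s3 OR s4 = HIGH OR HIGH = HIGH
s7 = NOT I0 = NOT LOW = HIGH
s8 = I3 XOR I1 = HIGH XOR LOW = HIGH
s13 = s1 AND s5 = HIGH AND HIGH = HIGH
s14 = s5 AND s8 = HIGH AND HIGH = HIGH
s16 = s14 NOR s7 = HIGH NOR HIGH = LOW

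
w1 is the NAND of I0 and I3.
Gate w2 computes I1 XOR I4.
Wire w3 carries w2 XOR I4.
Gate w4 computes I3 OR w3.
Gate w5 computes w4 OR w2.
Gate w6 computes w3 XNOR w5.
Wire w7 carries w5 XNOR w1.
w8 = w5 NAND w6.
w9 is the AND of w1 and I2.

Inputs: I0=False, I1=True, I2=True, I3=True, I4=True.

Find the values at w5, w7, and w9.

w1 = I0 NAND I3 = False NAND True = True
w2 = I1 XOR I4 = True XOR True = False
w3 = w2 XOR I4 = False XOR True = True
w4 = I3 OR w3 = True OR True = True
w5 = w4 OR w2 = True OR False = True
w7 = w5 XNOR w1 = True XNOR True = True
w9 = w1 AND I2 = True AND True = True

w5 = True  w7 = True  w9 = True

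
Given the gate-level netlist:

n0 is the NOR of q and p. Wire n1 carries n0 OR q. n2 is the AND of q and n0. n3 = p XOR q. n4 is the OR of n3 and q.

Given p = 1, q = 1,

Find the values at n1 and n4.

n0 = q NOR p = 1 NOR 1 = 0
n1 = n0 OR q = 0 OR 1 = 1
n3 = p XOR q = 1 XOR 1 = 0
n4 = n3 OR q = 0 OR 1 = 1

n1 = 1  n4 = 1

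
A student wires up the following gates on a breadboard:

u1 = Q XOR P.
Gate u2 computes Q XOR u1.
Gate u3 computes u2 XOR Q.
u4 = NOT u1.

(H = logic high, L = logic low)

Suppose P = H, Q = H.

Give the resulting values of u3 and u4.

u1 = Q XOR P = H XOR H = L
u2 = Q XOR u1 = H XOR L = H
u3 = u2 XOR Q = H XOR H = L
u4 = NOT u1 = NOT L = H

u3 = L  u4 = H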